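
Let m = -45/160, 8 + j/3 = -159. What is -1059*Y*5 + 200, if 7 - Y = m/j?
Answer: -196990675/5344 ≈ -36862.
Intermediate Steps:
j = -501 (j = -24 + 3*(-159) = -24 - 477 = -501)
m = -9/32 (m = -45*1/160 = -9/32 ≈ -0.28125)
Y = 37405/5344 (Y = 7 - (-9)/(32*(-501)) = 7 - (-9)*(-1)/(32*501) = 7 - 1*3/5344 = 7 - 3/5344 = 37405/5344 ≈ 6.9994)
-1059*Y*5 + 200 = -39611895*5/5344 + 200 = -1059*187025/5344 + 200 = -198059475/5344 + 200 = -196990675/5344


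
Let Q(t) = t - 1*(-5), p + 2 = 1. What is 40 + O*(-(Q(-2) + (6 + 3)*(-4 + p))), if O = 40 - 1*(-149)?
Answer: 7978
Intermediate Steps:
p = -1 (p = -2 + 1 = -1)
Q(t) = 5 + t (Q(t) = t + 5 = 5 + t)
O = 189 (O = 40 + 149 = 189)
40 + O*(-(Q(-2) + (6 + 3)*(-4 + p))) = 40 + 189*(-((5 - 2) + (6 + 3)*(-4 - 1))) = 40 + 189*(-(3 + 9*(-5))) = 40 + 189*(-(3 - 45)) = 40 + 189*(-1*(-42)) = 40 + 189*42 = 40 + 7938 = 7978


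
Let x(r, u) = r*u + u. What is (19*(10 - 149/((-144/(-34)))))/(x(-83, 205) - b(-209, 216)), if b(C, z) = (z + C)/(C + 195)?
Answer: 34447/1210284 ≈ 0.028462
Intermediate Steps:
b(C, z) = (C + z)/(195 + C)
x(r, u) = u + r*u
(19*(10 - 149/((-144/(-34)))))/(x(-83, 205) - b(-209, 216)) = (19*(10 - 149/((-144/(-34)))))/(205*(1 - 83) - (-209 + 216)/(195 - 209)) = (19*(10 - 149/((-144*(-1/34)))))/(205*(-82) - 7/(-14)) = (19*(10 - 149/72/17))/(-16810 - (-1)*7/14) = (19*(10 - 149*17/72))/(-16810 - 1*(-1/2)) = (19*(10 - 2533/72))/(-16810 + 1/2) = (19*(-1813/72))/(-33619/2) = -34447/72*(-2/33619) = 34447/1210284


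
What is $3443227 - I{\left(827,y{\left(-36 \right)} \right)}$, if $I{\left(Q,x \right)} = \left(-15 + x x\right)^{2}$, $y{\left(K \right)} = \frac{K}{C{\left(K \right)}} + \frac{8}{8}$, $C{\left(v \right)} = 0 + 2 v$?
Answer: $\frac{55089031}{16} \approx 3.4431 \cdot 10^{6}$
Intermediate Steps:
$C{\left(v \right)} = 2 v$
$y{\left(K \right)} = \frac{3}{2}$ ($y{\left(K \right)} = \frac{K}{2 K} + \frac{8}{8} = K \frac{1}{2 K} + 8 \cdot \frac{1}{8} = \frac{1}{2} + 1 = \frac{3}{2}$)
$I{\left(Q,x \right)} = \left(-15 + x^{2}\right)^{2}$
$3443227 - I{\left(827,y{\left(-36 \right)} \right)} = 3443227 - \left(-15 + \left(\frac{3}{2}\right)^{2}\right)^{2} = 3443227 - \left(-15 + \frac{9}{4}\right)^{2} = 3443227 - \left(- \frac{51}{4}\right)^{2} = 3443227 - \frac{2601}{16} = \frac{55089031}{16}$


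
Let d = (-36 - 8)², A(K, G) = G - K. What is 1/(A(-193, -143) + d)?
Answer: 1/1986 ≈ 0.00050353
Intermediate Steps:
d = 1936 (d = (-44)² = 1936)
1/(A(-193, -143) + d) = 1/((-143 - 1*(-193)) + 1936) = 1/((-143 + 193) + 1936) = 1/(50 + 1936) = 1/1986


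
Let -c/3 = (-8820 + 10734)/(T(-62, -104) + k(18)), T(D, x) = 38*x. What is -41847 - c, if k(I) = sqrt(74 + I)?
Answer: -163399502487/3904553 - 2871*sqrt(23)/3904553 ≈ -41848.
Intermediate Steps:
c = -5742/(-3952 + 2*sqrt(23)) (c = -3*(-8820 + 10734)/(38*(-104) + sqrt(74 + 18)) = -5742/(-3952 + sqrt(92)) = -5742/(-3952 + 2*sqrt(23)) ≈ 1.4565)
-41847 - c = -41847 - (5673096/3904553 + 2871*sqrt(23)/3904553) = -41847 + (-5673096/3904553 - 2871*sqrt(23)/3904553) = -163399502487/3904553 - 2871*sqrt(23)/3904553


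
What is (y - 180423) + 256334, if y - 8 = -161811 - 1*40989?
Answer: -126881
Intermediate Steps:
y = -202792 (y = 8 + (-161811 - 1*40989) = 8 + (-161811 - 40989) = 8 - 202800 = -202792)
(y - 180423) + 256334 = (-202792 - 180423) + 256334 = -383215 + 256334 = -126881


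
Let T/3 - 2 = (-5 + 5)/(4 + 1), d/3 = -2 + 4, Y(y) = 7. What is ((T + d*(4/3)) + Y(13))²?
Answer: 441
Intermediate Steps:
d = 6 (d = 3*(-2 + 4) = 3*2 = 6)
T = 6 (T = 6 + 3*((-5 + 5)/(4 + 1)) = 6 + 3*(0/5) = 6 + 3*(0*(⅕)) = 6 + 3*0 = 6 + 0 = 6)
((T + d*(4/3)) + Y(13))² = ((6 + 6*(4/3)) + 7)² = ((6 + 8) + 7)² = (14 + 7)² = 21² = 441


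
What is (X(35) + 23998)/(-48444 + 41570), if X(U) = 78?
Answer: -12038/3437 ≈ -3.5025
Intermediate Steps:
(X(35) + 23998)/(-48444 + 41570) = (78 + 23998)/(-48444 + 41570) = 24076/(-6874) = 24076*(-1/6874) = -12038/3437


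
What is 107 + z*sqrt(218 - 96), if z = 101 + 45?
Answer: 107 + 146*sqrt(122) ≈ 1719.6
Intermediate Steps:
z = 146
107 + z*sqrt(218 - 96) = 107 + 146*sqrt(218 - 96) = 107 + 146*sqrt(122)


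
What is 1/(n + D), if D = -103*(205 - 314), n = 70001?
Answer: 1/81228 ≈ 1.2311e-5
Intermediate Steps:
D = 11227 (D = -103*(-109) = 11227)
1/(n + D) = 1/(70001 + 11227) = 1/81228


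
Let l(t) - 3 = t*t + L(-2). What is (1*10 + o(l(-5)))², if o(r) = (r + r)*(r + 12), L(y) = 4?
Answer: 7986276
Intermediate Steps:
l(t) = 7 + t² (l(t) = 3 + (t*t + 4) = 3 + (t² + 4) = 3 + (4 + t²) = 7 + t²)
o(r) = 2*r*(12 + r) (o(r) = (2*r)*(12 + r) = 2*r*(12 + r))
(1*10 + o(l(-5)))² = (1*10 + 2*(7 + (-5)²)*(12 + (7 + (-5)²)))² = (10 + 2*(7 + 25)*(12 + (7 + 25)))² = (10 + 2*32*(12 + 32))² = (10 + 2*32*44)² = (10 + 2816)² = 2826² = 7986276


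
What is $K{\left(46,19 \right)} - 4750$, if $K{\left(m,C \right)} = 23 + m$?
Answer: $-4681$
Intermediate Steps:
$K{\left(46,19 \right)} - 4750 = \left(23 + 46\right) - 4750 = 69 - 4750 = -4681$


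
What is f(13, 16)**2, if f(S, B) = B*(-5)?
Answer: 6400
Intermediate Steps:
f(S, B) = -5*B
f(13, 16)**2 = (-5*16)**2 = (-80)**2 = 6400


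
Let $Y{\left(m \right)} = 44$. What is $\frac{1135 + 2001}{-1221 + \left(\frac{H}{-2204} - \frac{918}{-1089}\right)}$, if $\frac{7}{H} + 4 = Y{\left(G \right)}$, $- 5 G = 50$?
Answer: $- \frac{33452840960}{13015855087} \approx -2.5702$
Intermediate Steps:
$G = -10$ ($G = \left(- \frac{1}{5}\right) 50 = -10$)
$H = \frac{7}{40}$ ($H = \frac{7}{-4 + 44} = \frac{7}{40} \approx 0.175$)
$\frac{1135 + 2001}{-1221 + \left(\frac{H}{-2204} - \frac{918}{-1089}\right)} = \frac{1135 + 2001}{-1221 + \left(\frac{7}{40 \left(-2204\right)} - \frac{918}{-1089}\right)} = \frac{3136}{-1221 + \left(\frac{7}{40} \left(- \frac{1}{2204}\right) - - \frac{102}{121}\right)} = \frac{3136}{-1221 + \left(- \frac{7}{88160} + \frac{102}{121}\right)} = \frac{3136}{-1221 + \frac{8991473}{10667360}} = \frac{3136}{- \frac{13015855087}{10667360}} = 3136 \left(- \frac{10667360}{13015855087}\right) = - \frac{33452840960}{13015855087}$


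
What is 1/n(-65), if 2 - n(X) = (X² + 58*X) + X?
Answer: -1/388 ≈ -0.0025773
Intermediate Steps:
n(X) = 2 - X² - 59*X (n(X) = 2 - ((X² + 58*X) + X) = 2 - (X² + 59*X) = 2 + (-X² - 59*X) = 2 - X² - 59*X)
1/n(-65) = 1/(2 - 1*(-65)² - 59*(-65)) = 1/(2 - 1*4225 + 3835) = 1/(2 - 4225 + 3835) = 1/(-388) = -1/388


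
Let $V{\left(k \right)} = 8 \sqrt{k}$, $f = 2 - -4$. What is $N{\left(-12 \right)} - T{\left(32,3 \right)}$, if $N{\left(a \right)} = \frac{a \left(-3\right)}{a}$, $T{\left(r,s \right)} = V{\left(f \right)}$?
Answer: $-3 - 8 \sqrt{6} \approx -22.596$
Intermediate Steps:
$f = 6$ ($f = 2 + 4 = 6$)
$T{\left(r,s \right)} = 8 \sqrt{6}$
$N{\left(a \right)} = -3$ ($N{\left(a \right)} = \frac{\left(-3\right) a}{a} = -3$)
$N{\left(-12 \right)} - T{\left(32,3 \right)} = -3 - 8 \sqrt{6}$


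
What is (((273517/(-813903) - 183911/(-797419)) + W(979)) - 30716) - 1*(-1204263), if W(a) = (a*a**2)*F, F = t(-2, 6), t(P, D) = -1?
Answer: -86889190849627208362/92717388051 ≈ -9.3714e+8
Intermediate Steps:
F = -1
W(a) = -a**3 (W(a) = (a*a**2)*(-1) = a**3*(-1) = -a**3)
(((273517/(-813903) - 183911/(-797419)) + W(979)) - 30716) - 1*(-1204263) = (((273517/(-813903) - 183911/(-797419)) - 1*979**3) - 30716) - 1*(-1204263) = (((273517*(-1/813903) - 183911*(-1/797419)) - 1*938313739) - 30716) + 1204263 = (((-273517/813903 + 26273/113917) - 938313739) - 30716) + 1204263 = ((-9774562570/92717388051 - 938313739) - 30716) + 1204263 = (-86997999062222295259/92717388051 - 30716) + 1204263 = -87000846969513669775/92717388051 + 1204263 = -86889190849627208362/92717388051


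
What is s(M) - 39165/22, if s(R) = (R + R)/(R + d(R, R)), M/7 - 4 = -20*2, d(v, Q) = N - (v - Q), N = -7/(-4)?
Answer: -508569/286 ≈ -1778.2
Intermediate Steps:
N = 7/4 (N = -7*(-1/4) = 7/4 ≈ 1.7500)
d(v, Q) = 7/4 + Q - v (d(v, Q) = 7/4 - (v - Q) = 7/4 + (Q - v) = 7/4 + Q - v)
M = -252 (M = 28 + 7*(-20*2) = 28 + 7*(-40) = 28 - 280 = -252)
s(R) = 2*R/(7/4 + R) (s(R) = (R + R)/(R + (7/4 + R - R)) = (2*R)/(R + 7/4) = (2*R)/(7/4 + R) = 2*R/(7/4 + R))
s(M) - 39165/22 = 8*(-252)/(7 + 4*(-252)) - 39165/22 = 8*(-252)/(7 - 1008) - 39165*1/22 = 8*(-252)/(-1001) - 39165/22 = 8*(-252)*(-1/1001) - 39165/22 = 288/143 - 39165/22 = -508569/286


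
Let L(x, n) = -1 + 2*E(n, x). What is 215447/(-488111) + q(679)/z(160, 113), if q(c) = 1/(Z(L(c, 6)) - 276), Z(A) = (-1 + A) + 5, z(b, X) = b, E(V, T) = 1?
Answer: -9342270031/21164492960 ≈ -0.44141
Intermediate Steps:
L(x, n) = 1 (L(x, n) = -1 + 2*1 = -1 + 2 = 1)
Z(A) = 4 + A
q(c) = -1/271 (q(c) = 1/((4 + 1) - 276) = 1/(5 - 276) = 1/(-271) = -1/271)
215447/(-488111) + q(679)/z(160, 113) = 215447/(-488111) - 1/271/160 = 215447*(-1/488111) - 1/271*1/160 = -215447/488111 - 1/43360 = -9342270031/21164492960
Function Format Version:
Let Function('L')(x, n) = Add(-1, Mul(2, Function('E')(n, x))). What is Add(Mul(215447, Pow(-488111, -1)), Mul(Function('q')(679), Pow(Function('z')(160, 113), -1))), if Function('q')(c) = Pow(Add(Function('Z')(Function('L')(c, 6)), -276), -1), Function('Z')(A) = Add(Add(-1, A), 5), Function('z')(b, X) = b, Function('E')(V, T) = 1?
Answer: Rational(-9342270031, 21164492960) ≈ -0.44141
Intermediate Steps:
Function('L')(x, n) = 1 (Function('L')(x, n) = Add(-1, Mul(2, 1)) = Add(-1, 2) = 1)
Function('Z')(A) = Add(4, A)
Function('q')(c) = Rational(-1, 271) (Function('q')(c) = Pow(Add(Add(4, 1), -276), -1) = Pow(Add(5, -276), -1) = Pow(-271, -1) = Rational(-1, 271))
Add(Mul(215447, Pow(-488111, -1)), Mul(Function('q')(679), Pow(Function('z')(160, 113), -1))) = Add(Mul(215447, Pow(-488111, -1)), Mul(Rational(-1, 271), Pow(160, -1))) = Add(Mul(215447, Rational(-1, 488111)), Mul(Rational(-1, 271), Rational(1, 160))) = Add(Rational(-215447, 488111), Rational(-1, 43360)) = Rational(-9342270031, 21164492960)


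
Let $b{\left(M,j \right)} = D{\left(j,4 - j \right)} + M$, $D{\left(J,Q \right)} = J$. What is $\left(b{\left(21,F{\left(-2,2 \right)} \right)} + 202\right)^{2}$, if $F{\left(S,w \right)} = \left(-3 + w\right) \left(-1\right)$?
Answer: $50176$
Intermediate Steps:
$F{\left(S,w \right)} = 3 - w$
$b{\left(M,j \right)} = M + j$ ($b{\left(M,j \right)} = j + M = M + j$)
$\left(b{\left(21,F{\left(-2,2 \right)} \right)} + 202\right)^{2} = \left(\left(21 + \left(3 - 2\right)\right) + 202\right)^{2} = \left(\left(21 + 1\right) + 202\right)^{2} = \left(22 + 202\right)^{2} = 224^{2} = 50176$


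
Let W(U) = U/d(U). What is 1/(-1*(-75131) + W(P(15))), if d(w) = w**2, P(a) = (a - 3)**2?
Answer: 144/10818865 ≈ 1.3310e-5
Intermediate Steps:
P(a) = (-3 + a)**2
W(U) = 1/U (W(U) = U/(U**2) = U/U**2 = 1/U)
1/(-1*(-75131) + W(P(15))) = 1/(-1*(-75131) + 1/((-3 + 15)**2)) = 1/(75131 + 1/(12**2)) = 1/(75131 + 1/144) = 1/(10818865/144) = 144/10818865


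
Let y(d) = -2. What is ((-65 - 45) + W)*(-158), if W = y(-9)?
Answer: 17696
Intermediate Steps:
W = -2
((-65 - 45) + W)*(-158) = ((-65 - 45) - 2)*(-158) = (-110 - 2)*(-158) = -112*(-158) = 17696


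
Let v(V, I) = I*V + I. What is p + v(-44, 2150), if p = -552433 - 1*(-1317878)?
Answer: 672995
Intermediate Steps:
p = 765445 (p = -552433 + 1317878 = 765445)
v(V, I) = I + I*V
p + v(-44, 2150) = 765445 + 2150*(1 - 44) = 765445 + 2150*(-43) = 765445 - 92450 = 672995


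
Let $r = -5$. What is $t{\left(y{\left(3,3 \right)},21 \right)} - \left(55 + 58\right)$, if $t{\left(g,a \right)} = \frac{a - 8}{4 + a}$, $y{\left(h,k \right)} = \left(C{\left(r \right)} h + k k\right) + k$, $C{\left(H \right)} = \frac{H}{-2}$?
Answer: $- \frac{2812}{25} \approx -112.48$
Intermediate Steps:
$C{\left(H \right)} = - \frac{H}{2}$ ($C{\left(H \right)} = H \left(- \frac{1}{2}\right) = - \frac{H}{2}$)
$y{\left(h,k \right)} = k + k^{2} + \frac{5 h}{2}$ ($y{\left(h,k \right)} = \left(\left(- \frac{1}{2}\right) \left(-5\right) h + k k\right) + k = \left(\frac{5 h}{2} + k^{2}\right) + k = \left(k^{2} + \frac{5 h}{2}\right) + k = k + k^{2} + \frac{5 h}{2}$)
$t{\left(g,a \right)} = \frac{-8 + a}{4 + a}$
$t{\left(y{\left(3,3 \right)},21 \right)} - \left(55 + 58\right) = \frac{-8 + 21}{4 + 21} - \left(55 + 58\right) = \frac{1}{25} \cdot 13 - 113 = \frac{13}{25} - 113 = - \frac{2812}{25}$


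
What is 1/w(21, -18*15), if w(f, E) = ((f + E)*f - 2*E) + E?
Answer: -1/4959 ≈ -0.00020165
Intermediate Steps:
w(f, E) = -E + f*(E + f) (w(f, E) = ((E + f)*f - 2*E) + E = (f*(E + f) - 2*E) + E = (-2*E + f*(E + f)) + E = -E + f*(E + f))
1/w(21, -18*15) = 1/(21² - (-18)*15 - 18*15*21) = 1/(441 - 1*(-270) - 270*21) = 1/(441 + 270 - 5670) = 1/(-4959) = -1/4959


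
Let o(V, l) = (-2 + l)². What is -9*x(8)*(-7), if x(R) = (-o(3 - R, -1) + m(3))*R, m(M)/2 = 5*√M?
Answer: -4536 + 5040*√3 ≈ 4193.5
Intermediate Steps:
m(M) = 10*√M (m(M) = 2*(5*√M) = 10*√M)
x(R) = R*(-9 + 10*√3) (x(R) = (-(-2 - 1)² + 10*√3)*R = (-1*(-3)² + 10*√3)*R = (-1*9 + 10*√3)*R = (-9 + 10*√3)*R = R*(-9 + 10*√3))
-9*x(8)*(-7) = -72*(-9 + 10*√3)*(-7) = -9*(-72 + 80*√3)*(-7) = (648 - 720*√3)*(-7) = -4536 + 5040*√3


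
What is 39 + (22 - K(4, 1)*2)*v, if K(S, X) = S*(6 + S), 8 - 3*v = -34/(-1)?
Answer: 1625/3 ≈ 541.67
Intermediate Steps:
v = -26/3 (v = 8/3 - (-34)/(3*(-1)) = 8/3 - (-34)*(-1)/3 = 8/3 - ⅓*34 = 8/3 - 34/3 = -26/3 ≈ -8.6667)
39 + (22 - K(4, 1)*2)*v = 39 + (22 - 4*(6 + 4)*2)*(-26/3) = 39 + (22 - 4*10*2)*(-26/3) = 39 + (22 - 40*2)*(-26/3) = 39 + (22 - 1*80)*(-26/3) = 39 + (22 - 80)*(-26/3) = 39 - 58*(-26/3) = 39 + 1508/3 = 1625/3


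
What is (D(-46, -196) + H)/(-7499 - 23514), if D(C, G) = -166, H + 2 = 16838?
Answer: -16670/31013 ≈ -0.53752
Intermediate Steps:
H = 16836 (H = -2 + 16838 = 16836)
(D(-46, -196) + H)/(-7499 - 23514) = (-166 + 16836)/(-7499 - 23514) = 16670/(-31013) = 16670*(-1/31013) = -16670/31013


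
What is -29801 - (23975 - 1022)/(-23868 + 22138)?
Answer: -51532777/1730 ≈ -29788.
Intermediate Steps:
-29801 - (23975 - 1022)/(-23868 + 22138) = -29801 - 22953/(-1730) = -29801 - 22953*(-1)/1730 = -29801 - 1*(-22953/1730) = -29801 + 22953/1730 = -51532777/1730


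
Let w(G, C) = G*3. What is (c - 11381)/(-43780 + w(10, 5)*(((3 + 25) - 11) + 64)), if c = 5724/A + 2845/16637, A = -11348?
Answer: 537189478671/1951685638150 ≈ 0.27524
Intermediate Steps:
c = -15736282/47199169 (c = 5724/(-11348) + 2845/16637 = 5724*(-1/11348) + 2845*(1/16637) = -1431/2837 + 2845/16637 = -15736282/47199169 ≈ -0.33340)
w(G, C) = 3*G
(c - 11381)/(-43780 + w(10, 5)*(((3 + 25) - 11) + 64)) = (-15736282/47199169 - 11381)/(-43780 + (3*10)*(((3 + 25) - 11) + 64)) = -537189478671/(47199169*(-43780 + 30*((28 - 11) + 64))) = -537189478671/(47199169*(-43780 + 30*(17 + 64))) = -537189478671/(47199169*(-43780 + 30*81)) = -537189478671/(47199169*(-43780 + 2430)) = -537189478671/47199169/(-41350) = -537189478671/47199169*(-1/41350) = 537189478671/1951685638150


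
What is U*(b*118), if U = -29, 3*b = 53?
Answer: -181366/3 ≈ -60455.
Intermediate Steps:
b = 53/3 (b = (⅓)*53 = 53/3 ≈ 17.667)
U*(b*118) = -1537*118/3 = -29*6254/3 = -181366/3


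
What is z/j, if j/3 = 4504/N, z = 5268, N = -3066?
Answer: -672987/563 ≈ -1195.4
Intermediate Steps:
j = -2252/511 (j = 3*(4504/(-3066)) = 3*(4504*(-1/3066)) = 3*(-2252/1533) = -2252/511 ≈ -4.4070)
z/j = 5268/(-2252/511) = 5268*(-511/2252) = -672987/563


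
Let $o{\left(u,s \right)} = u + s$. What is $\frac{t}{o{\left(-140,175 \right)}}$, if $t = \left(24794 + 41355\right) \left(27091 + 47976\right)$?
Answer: $\frac{4965606983}{35} \approx 1.4187 \cdot 10^{8}$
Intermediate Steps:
$o{\left(u,s \right)} = s + u$
$t = 4965606983$ ($t = 66149 \cdot 75067 = 4965606983$)
$\frac{t}{o{\left(-140,175 \right)}} = \frac{4965606983}{175 - 140} = \frac{4965606983}{35}$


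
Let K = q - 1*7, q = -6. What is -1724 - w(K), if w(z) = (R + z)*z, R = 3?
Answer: -1854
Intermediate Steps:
K = -13 (K = -6 - 1*7 = -6 - 7 = -13)
w(z) = z*(3 + z) (w(z) = (3 + z)*z = z*(3 + z))
-1724 - w(K) = -1724 - (-13)*(3 - 13) = -1724 - (-13)*(-10) = -1724 - 1*130 = -1724 - 130 = -1854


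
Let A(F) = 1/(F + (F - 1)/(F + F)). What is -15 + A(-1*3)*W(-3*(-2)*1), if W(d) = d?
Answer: -123/7 ≈ -17.571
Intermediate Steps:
A(F) = 1/(F + (-1 + F)/(2*F)) (A(F) = 1/(F + (-1 + F)/((2*F))) = 1/(F + (-1 + F)*(1/(2*F))) = 1/(F + (-1 + F)/(2*F)))
-15 + A(-1*3)*W(-3*(-2)*1) = -15 + (2*(-1*3)/(-1 - 1*3 + 2*(-1*3)²))*(-3*(-2)*1) = -15 + (2*(-3)/(-1 - 3 + 2*(-3)²))*(6*1) = -15 + (2*(-3)/(-1 - 3 + 2*9))*6 = -15 + (2*(-3)/(-1 - 3 + 18))*6 = -15 + (2*(-3)/14)*6 = -15 + (2*(-3)*(1/14))*6 = -15 - 3/7*6 = -15 - 18/7 = -123/7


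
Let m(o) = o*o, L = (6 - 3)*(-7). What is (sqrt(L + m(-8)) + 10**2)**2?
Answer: (100 + sqrt(43))**2 ≈ 11354.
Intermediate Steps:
L = -21 (L = 3*(-7) = -21)
m(o) = o**2
(sqrt(L + m(-8)) + 10**2)**2 = (sqrt(-21 + (-8)**2) + 10**2)**2 = (sqrt(-21 + 64) + 100)**2 = (sqrt(43) + 100)**2 = (100 + sqrt(43))**2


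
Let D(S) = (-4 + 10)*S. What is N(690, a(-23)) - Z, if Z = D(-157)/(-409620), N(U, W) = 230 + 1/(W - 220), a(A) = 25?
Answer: 612362123/2662530 ≈ 229.99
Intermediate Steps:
D(S) = 6*S
N(U, W) = 230 + 1/(-220 + W)
Z = 157/68270 (Z = (6*(-157))/(-409620) = -942*(-1/409620) = 157/68270 ≈ 0.0022997)
N(690, a(-23)) - Z = (-50599 + 230*25)/(-220 + 25) - 1*157/68270 = (-50599 + 5750)/(-195) - 157/68270 = -1/195*(-44849) - 157/68270 = 44849/195 - 157/68270 = 612362123/2662530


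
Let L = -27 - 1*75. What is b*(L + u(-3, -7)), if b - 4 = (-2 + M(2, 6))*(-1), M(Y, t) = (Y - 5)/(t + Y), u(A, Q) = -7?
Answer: -5559/8 ≈ -694.88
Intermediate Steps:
L = -102 (L = -27 - 75 = -102)
M(Y, t) = (-5 + Y)/(Y + t)
b = 51/8 (b = 4 + (-2 + (-5 + 2)/(2 + 6))*(-1) = 4 + (-2 - 3/8)*(-1) = 4 - 19/8*(-1) = 4 + 19/8 = 51/8 ≈ 6.3750)
b*(L + u(-3, -7)) = 51*(-102 - 7)/8 = (51/8)*(-109) = -5559/8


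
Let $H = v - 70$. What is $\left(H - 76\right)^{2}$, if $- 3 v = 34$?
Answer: $\frac{222784}{9} \approx 24754.0$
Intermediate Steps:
$v = - \frac{34}{3}$ ($v = \left(- \frac{1}{3}\right) 34 = - \frac{34}{3} \approx -11.333$)
$H = - \frac{244}{3}$ ($H = - \frac{34}{3} - 70 = - \frac{244}{3} \approx -81.333$)
$\left(H - 76\right)^{2} = \left(- \frac{244}{3} - 76\right)^{2} = \left(- \frac{472}{3}\right)^{2} = \frac{222784}{9}$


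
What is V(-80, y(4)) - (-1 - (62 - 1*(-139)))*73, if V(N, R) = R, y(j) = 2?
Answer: 14748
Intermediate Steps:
V(-80, y(4)) - (-1 - (62 - 1*(-139)))*73 = 2 - (-1 - (62 - 1*(-139)))*73 = 2 - (-1 - (62 + 139))*73 = 2 - (-1 - 1*201)*73 = 2 - (-1 - 201)*73 = 2 - (-202)*73 = 2 - 1*(-14746) = 2 + 14746 = 14748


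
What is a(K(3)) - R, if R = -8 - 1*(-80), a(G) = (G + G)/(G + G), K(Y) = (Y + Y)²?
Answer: -71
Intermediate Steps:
K(Y) = 4*Y² (K(Y) = (2*Y)² = 4*Y²)
a(G) = 1 (a(G) = (2*G)/((2*G)) = (2*G)*(1/(2*G)) = 1)
R = 72 (R = -8 + 80 = 72)
a(K(3)) - R = 1 - 1*72 = 1 - 72 = -71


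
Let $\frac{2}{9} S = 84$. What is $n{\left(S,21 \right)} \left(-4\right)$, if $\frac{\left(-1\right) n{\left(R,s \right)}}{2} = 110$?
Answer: $880$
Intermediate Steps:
$S = 378$ ($S = \frac{9}{2} \cdot 84 = 378$)
$n{\left(R,s \right)} = -220$ ($n{\left(R,s \right)} = \left(-2\right) 110 = -220$)
$n{\left(S,21 \right)} \left(-4\right) = \left(-220\right) \left(-4\right) = 880$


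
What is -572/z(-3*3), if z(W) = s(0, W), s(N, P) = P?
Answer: 572/9 ≈ 63.556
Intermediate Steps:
z(W) = W
-572/z(-3*3) = -572/((-3*3)) = -572/(-9) = -572*(-⅑) = 572/9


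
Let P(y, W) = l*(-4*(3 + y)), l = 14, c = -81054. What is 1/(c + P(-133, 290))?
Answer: -1/73774 ≈ -1.3555e-5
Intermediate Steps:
P(y, W) = -168 - 56*y (P(y, W) = 14*(-4*(3 + y)) = 14*(-12 - 4*y) = -168 - 56*y)
1/(c + P(-133, 290)) = 1/(-81054 + (-168 - 56*(-133))) = 1/(-81054 + (-168 + 7448)) = 1/(-81054 + 7280) = 1/(-73774) = -1/73774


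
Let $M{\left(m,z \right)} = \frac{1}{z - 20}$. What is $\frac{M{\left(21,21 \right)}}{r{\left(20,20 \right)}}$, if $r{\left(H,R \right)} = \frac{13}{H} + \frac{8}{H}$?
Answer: $\frac{20}{21} \approx 0.95238$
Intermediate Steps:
$r{\left(H,R \right)} = \frac{21}{H}$
$M{\left(m,z \right)} = \frac{1}{-20 + z}$
$\frac{M{\left(21,21 \right)}}{r{\left(20,20 \right)}} = \frac{1}{\left(-20 + 21\right) \frac{21}{20}} = \frac{1}{1 \cdot 21 \cdot \frac{1}{20}} = 1 \frac{1}{\frac{21}{20}} = 1 \cdot \frac{20}{21} = \frac{20}{21}$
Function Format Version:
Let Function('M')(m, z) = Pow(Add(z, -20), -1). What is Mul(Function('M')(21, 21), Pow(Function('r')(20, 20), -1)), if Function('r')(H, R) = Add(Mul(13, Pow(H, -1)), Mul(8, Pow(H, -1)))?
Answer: Rational(20, 21) ≈ 0.95238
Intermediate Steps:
Function('r')(H, R) = Mul(21, Pow(H, -1))
Function('M')(m, z) = Pow(Add(-20, z), -1)
Mul(Function('M')(21, 21), Pow(Function('r')(20, 20), -1)) = Mul(Pow(Add(-20, 21), -1), Pow(Mul(21, Pow(20, -1)), -1)) = Mul(Pow(1, -1), Pow(Mul(21, Rational(1, 20)), -1)) = Mul(1, Pow(Rational(21, 20), -1)) = Mul(1, Rational(20, 21)) = Rational(20, 21)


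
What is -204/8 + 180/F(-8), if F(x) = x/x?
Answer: 309/2 ≈ 154.50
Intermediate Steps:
F(x) = 1
-204/8 + 180/F(-8) = -204/8 + 180/1 = -204*⅛ + 180*1 = -51/2 + 180 = 309/2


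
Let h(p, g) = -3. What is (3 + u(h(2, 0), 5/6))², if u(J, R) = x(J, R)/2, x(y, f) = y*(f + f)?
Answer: ¼ ≈ 0.25000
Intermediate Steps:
x(y, f) = 2*f*y (x(y, f) = y*(2*f) = 2*f*y)
u(J, R) = J*R (u(J, R) = (2*R*J)/2 = (2*J*R)*(½) = J*R)
(3 + u(h(2, 0), 5/6))² = (3 - 15/6)² = (3 - 3*⅚)² = (3 - 5/2)² = (½)² = ¼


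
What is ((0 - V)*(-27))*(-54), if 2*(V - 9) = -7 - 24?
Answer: 9477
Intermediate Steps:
V = -13/2 (V = 9 + (-7 - 24)/2 = 9 + (1/2)*(-31) = 9 - 31/2 = -13/2 ≈ -6.5000)
((0 - V)*(-27))*(-54) = ((0 - 1*(-13/2))*(-27))*(-54) = ((0 + 13/2)*(-27))*(-54) = ((13/2)*(-27))*(-54) = -351/2*(-54) = 9477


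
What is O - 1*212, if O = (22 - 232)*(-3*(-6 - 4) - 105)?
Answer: 15538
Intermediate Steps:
O = 15750 (O = -210*(-3*(-10) - 105) = -210*(30 - 105) = -210*(-75) = 15750)
O - 1*212 = 15750 - 1*212 = 15750 - 212 = 15538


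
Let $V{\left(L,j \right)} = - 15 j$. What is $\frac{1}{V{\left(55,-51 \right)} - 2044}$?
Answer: $- \frac{1}{1279} \approx -0.00078186$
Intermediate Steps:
$\frac{1}{V{\left(55,-51 \right)} - 2044} = \frac{1}{\left(-15\right) \left(-51\right) - 2044} = \frac{1}{765 - 2044} = \frac{1}{-1279} = - \frac{1}{1279}$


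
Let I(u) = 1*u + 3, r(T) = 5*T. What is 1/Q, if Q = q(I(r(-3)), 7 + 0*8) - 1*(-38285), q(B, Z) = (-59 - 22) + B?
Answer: 1/38192 ≈ 2.6183e-5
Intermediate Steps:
I(u) = 3 + u (I(u) = u + 3 = 3 + u)
q(B, Z) = -81 + B
Q = 38192 (Q = (-81 + (3 + 5*(-3))) - 1*(-38285) = (-81 + (3 - 15)) + 38285 = (-81 - 12) + 38285 = -93 + 38285 = 38192)
1/Q = 1/38192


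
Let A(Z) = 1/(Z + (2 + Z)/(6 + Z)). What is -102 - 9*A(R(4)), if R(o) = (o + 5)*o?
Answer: -79239/775 ≈ -102.24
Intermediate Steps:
R(o) = o*(5 + o) (R(o) = (5 + o)*o = o*(5 + o))
A(Z) = 1/(Z + (2 + Z)/(6 + Z))
-102 - 9*A(R(4)) = -102 - 9*(6 + 4*(5 + 4))/(2 + (4*(5 + 4))² + 7*(4*(5 + 4))) = -102 - 9*(6 + 4*9)/(2 + (4*9)² + 7*(4*9)) = -102 - 9*(6 + 36)/(2 + 36² + 7*36) = -102 - 9*42/(2 + 1296 + 252) = -102 - 9*42/1550 = -102 - 9*21/775 = -102 - 189/775 = -79239/775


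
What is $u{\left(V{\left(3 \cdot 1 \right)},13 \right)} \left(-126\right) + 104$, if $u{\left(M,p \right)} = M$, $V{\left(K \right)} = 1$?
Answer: $-22$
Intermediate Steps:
$u{\left(V{\left(3 \cdot 1 \right)},13 \right)} \left(-126\right) + 104 = 1 \left(-126\right) + 104 = -126 + 104 = -22$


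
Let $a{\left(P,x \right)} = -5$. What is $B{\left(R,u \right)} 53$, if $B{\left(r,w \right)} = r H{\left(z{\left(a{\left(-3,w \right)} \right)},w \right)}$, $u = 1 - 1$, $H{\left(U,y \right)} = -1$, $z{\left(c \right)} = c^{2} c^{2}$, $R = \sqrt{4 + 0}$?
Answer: $-106$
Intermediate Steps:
$R = 2$ ($R = \sqrt{4} = 2$)
$z{\left(c \right)} = c^{4}$
$u = 0$ ($u = 1 - 1 = 0$)
$B{\left(r,w \right)} = - r$ ($B{\left(r,w \right)} = r \left(-1\right) = - r$)
$B{\left(R,u \right)} 53 = \left(-1\right) 2 \cdot 53 = \left(-2\right) 53 = -106$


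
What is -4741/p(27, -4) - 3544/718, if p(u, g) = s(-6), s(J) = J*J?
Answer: -1765811/12924 ≈ -136.63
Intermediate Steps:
s(J) = J²
p(u, g) = 36 (p(u, g) = (-6)² = 36)
-4741/p(27, -4) - 3544/718 = -4741/36 - 3544/718 = -4741*1/36 - 3544*1/718 = -4741/36 - 1772/359 = -1765811/12924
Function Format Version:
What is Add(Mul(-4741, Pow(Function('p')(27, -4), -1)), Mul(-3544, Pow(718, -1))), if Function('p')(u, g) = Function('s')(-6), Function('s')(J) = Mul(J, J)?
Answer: Rational(-1765811, 12924) ≈ -136.63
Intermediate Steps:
Function('s')(J) = Pow(J, 2)
Function('p')(u, g) = 36 (Function('p')(u, g) = Pow(-6, 2) = 36)
Add(Mul(-4741, Pow(Function('p')(27, -4), -1)), Mul(-3544, Pow(718, -1))) = Add(Mul(-4741, Pow(36, -1)), Mul(-3544, Pow(718, -1))) = Add(Mul(-4741, Rational(1, 36)), Mul(-3544, Rational(1, 718))) = Add(Rational(-4741, 36), Rational(-1772, 359)) = Rational(-1765811, 12924)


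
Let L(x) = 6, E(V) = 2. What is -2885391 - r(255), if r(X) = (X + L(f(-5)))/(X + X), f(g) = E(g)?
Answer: -490516557/170 ≈ -2.8854e+6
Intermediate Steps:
f(g) = 2
r(X) = (6 + X)/(2*X) (r(X) = (X + 6)/(X + X) = (6 + X)/((2*X)) = (6 + X)*(1/(2*X)) = (6 + X)/(2*X))
-2885391 - r(255) = -2885391 - (6 + 255)/(2*255) = -2885391 - 261/(2*255) = -2885391 - 1*87/170 = -2885391 - 87/170 = -490516557/170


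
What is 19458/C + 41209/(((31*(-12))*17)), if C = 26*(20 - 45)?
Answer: -74919121/2055300 ≈ -36.452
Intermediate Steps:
C = -650 (C = 26*(-25) = -650)
19458/C + 41209/(((31*(-12))*17)) = 19458/(-650) + 41209/(((31*(-12))*17)) = 19458*(-1/650) + 41209/((-372*17)) = -9729/325 + 41209/(-6324) = -9729/325 + 41209*(-1/6324) = -9729/325 - 41209/6324 = -74919121/2055300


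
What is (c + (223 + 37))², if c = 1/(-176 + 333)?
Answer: 1666354041/24649 ≈ 67603.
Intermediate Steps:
c = 1/157 ≈ 0.0063694
(c + (223 + 37))² = (1/157 + (223 + 37))² = (1/157 + 260)² = (40821/157)² = 1666354041/24649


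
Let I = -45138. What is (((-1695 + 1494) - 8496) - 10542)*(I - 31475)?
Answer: 1473957507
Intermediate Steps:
(((-1695 + 1494) - 8496) - 10542)*(I - 31475) = (((-1695 + 1494) - 8496) - 10542)*(-45138 - 31475) = ((-201 - 8496) - 10542)*(-76613) = (-8697 - 10542)*(-76613) = -19239*(-76613) = 1473957507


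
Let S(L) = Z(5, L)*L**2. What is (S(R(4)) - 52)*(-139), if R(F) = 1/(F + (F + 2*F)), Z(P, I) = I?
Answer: 29605749/4096 ≈ 7228.0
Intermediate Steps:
R(F) = 1/(4*F) (R(F) = 1/(F + 3*F) = 1/(4*F))
S(L) = L**3 (S(L) = L*L**2 = L**3)
(S(R(4)) - 52)*(-139) = (((1/4)/4)**3 - 52)*(-139) = (((1/4)*(1/4))**3 - 52)*(-139) = ((1/16)**3 - 52)*(-139) = (1/4096 - 52)*(-139) = -212991/4096*(-139) = 29605749/4096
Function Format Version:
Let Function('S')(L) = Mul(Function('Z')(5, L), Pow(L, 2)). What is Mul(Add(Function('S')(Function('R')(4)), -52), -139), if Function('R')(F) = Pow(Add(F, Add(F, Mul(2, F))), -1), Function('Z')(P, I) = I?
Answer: Rational(29605749, 4096) ≈ 7228.0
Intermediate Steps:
Function('R')(F) = Mul(Rational(1, 4), Pow(F, -1)) (Function('R')(F) = Pow(Add(F, Mul(3, F)), -1) = Pow(Mul(4, F), -1) = Mul(Rational(1, 4), Pow(F, -1)))
Function('S')(L) = Pow(L, 3) (Function('S')(L) = Mul(L, Pow(L, 2)) = Pow(L, 3))
Mul(Add(Function('S')(Function('R')(4)), -52), -139) = Mul(Add(Pow(Mul(Rational(1, 4), Pow(4, -1)), 3), -52), -139) = Mul(Add(Pow(Mul(Rational(1, 4), Rational(1, 4)), 3), -52), -139) = Mul(Add(Pow(Rational(1, 16), 3), -52), -139) = Mul(Add(Rational(1, 4096), -52), -139) = Mul(Rational(-212991, 4096), -139) = Rational(29605749, 4096)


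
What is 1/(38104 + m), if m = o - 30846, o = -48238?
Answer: -1/40980 ≈ -2.4402e-5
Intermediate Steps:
m = -79084 (m = -48238 - 30846 = -79084)
1/(38104 + m) = 1/(38104 - 79084) = 1/(-40980) = -1/40980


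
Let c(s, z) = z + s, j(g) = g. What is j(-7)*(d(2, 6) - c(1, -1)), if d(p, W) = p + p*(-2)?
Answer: 14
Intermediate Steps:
c(s, z) = s + z
d(p, W) = -p (d(p, W) = p - 2*p = -p)
j(-7)*(d(2, 6) - c(1, -1)) = -7*(-1*2 - (1 - 1)) = -7*(-2 - 1*0) = -7*(-2 + 0) = -7*(-2) = 14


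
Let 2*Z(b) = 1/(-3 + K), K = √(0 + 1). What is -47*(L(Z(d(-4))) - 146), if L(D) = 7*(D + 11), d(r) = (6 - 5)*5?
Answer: 13301/4 ≈ 3325.3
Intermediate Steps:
K = 1 (K = √1 = 1)
d(r) = 5 (d(r) = 1*5 = 5)
Z(b) = -¼ (Z(b) = 1/(2*(-3 + 1)) = (½)/(-2) = (½)*(-½) = -¼)
L(D) = 77 + 7*D (L(D) = 7*(11 + D) = 77 + 7*D)
-47*(L(Z(d(-4))) - 146) = -47*((77 + 7*(-¼)) - 146) = -47*((77 - 7/4) - 146) = -47*(301/4 - 146) = -47*(-283/4) = 13301/4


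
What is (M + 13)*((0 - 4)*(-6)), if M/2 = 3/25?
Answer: 7944/25 ≈ 317.76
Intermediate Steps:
M = 6/25 (M = 2*(3/25) = 6/25 ≈ 0.24000)
(M + 13)*((0 - 4)*(-6)) = (6/25 + 13)*((0 - 4)*(-6)) = 331*(-4*(-6))/25 = (331/25)*24 = 7944/25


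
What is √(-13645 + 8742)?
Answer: I*√4903 ≈ 70.021*I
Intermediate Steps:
√(-13645 + 8742) = √(-4903) = I*√4903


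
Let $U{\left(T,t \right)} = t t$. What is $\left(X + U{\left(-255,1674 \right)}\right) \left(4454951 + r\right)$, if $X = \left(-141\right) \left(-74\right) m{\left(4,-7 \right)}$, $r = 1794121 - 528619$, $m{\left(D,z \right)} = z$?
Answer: $15612477704814$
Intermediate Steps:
$U{\left(T,t \right)} = t^{2}$
$r = 1265502$ ($r = 1794121 - 528619 = 1265502$)
$X = -73038$ ($X = \left(-141\right) \left(-74\right) \left(-7\right) = 10434 \left(-7\right) = -73038$)
$\left(X + U{\left(-255,1674 \right)}\right) \left(4454951 + r\right) = \left(-73038 + 1674^{2}\right) \left(4454951 + 1265502\right) = \left(-73038 + 2802276\right) 5720453 = 2729238 \cdot 5720453 = 15612477704814$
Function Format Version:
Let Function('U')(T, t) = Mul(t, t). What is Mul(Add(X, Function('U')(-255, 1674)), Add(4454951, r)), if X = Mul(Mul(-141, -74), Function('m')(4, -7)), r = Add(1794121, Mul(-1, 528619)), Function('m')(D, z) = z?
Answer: 15612477704814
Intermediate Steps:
Function('U')(T, t) = Pow(t, 2)
r = 1265502 (r = Add(1794121, -528619) = 1265502)
X = -73038 (X = Mul(Mul(-141, -74), -7) = Mul(10434, -7) = -73038)
Mul(Add(X, Function('U')(-255, 1674)), Add(4454951, r)) = Mul(Add(-73038, Pow(1674, 2)), Add(4454951, 1265502)) = Mul(Add(-73038, 2802276), 5720453) = Mul(2729238, 5720453) = 15612477704814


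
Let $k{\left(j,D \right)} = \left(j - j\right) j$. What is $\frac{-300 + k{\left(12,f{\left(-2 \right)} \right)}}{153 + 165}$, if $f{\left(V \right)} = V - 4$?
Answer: $- \frac{50}{53} \approx -0.9434$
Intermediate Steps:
$f{\left(V \right)} = -4 + V$ ($f{\left(V \right)} = V - 4 = -4 + V$)
$k{\left(j,D \right)} = 0$ ($k{\left(j,D \right)} = 0 j = 0$)
$\frac{-300 + k{\left(12,f{\left(-2 \right)} \right)}}{153 + 165} = \frac{-300 + 0}{153 + 165} = - \frac{300}{318} = \left(-300\right) \frac{1}{318} = - \frac{50}{53}$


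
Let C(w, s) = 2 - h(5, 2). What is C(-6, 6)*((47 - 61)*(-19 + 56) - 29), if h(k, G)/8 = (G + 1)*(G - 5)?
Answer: -40478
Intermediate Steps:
h(k, G) = 8*(1 + G)*(-5 + G) (h(k, G) = 8*((G + 1)*(G - 5)) = 8*((1 + G)*(-5 + G)) = 8*(1 + G)*(-5 + G))
C(w, s) = 74 (C(w, s) = 2 - (-40 - 32*2 + 8*2²) = 2 - (-40 - 64 + 8*4) = 2 - (-40 - 64 + 32) = 2 - 1*(-72) = 2 + 72 = 74)
C(-6, 6)*((47 - 61)*(-19 + 56) - 29) = 74*((47 - 61)*(-19 + 56) - 29) = 74*(-14*37 - 29) = 74*(-518 - 29) = 74*(-547) = -40478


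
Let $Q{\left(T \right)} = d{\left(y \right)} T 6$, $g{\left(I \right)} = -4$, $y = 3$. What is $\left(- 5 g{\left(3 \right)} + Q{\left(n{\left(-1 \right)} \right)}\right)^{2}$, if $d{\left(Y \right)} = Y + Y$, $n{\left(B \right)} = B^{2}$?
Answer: $3136$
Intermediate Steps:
$d{\left(Y \right)} = 2 Y$
$Q{\left(T \right)} = 36 T$ ($Q{\left(T \right)} = 2 \cdot 3 T 6 = 6 T 6 = 36 T$)
$\left(- 5 g{\left(3 \right)} + Q{\left(n{\left(-1 \right)} \right)}\right)^{2} = \left(\left(-5\right) \left(-4\right) + 36 \left(-1\right)^{2}\right)^{2} = \left(20 + 36 \cdot 1\right)^{2} = \left(20 + 36\right)^{2} = 56^{2} = 3136$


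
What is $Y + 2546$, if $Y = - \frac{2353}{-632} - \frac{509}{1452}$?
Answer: $\frac{584866853}{229416} \approx 2549.4$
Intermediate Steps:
$Y = \frac{773717}{229416}$ ($Y = \left(-2353\right) \left(- \frac{1}{632}\right) - \frac{509}{1452} = \frac{2353}{632} - \frac{509}{1452} = \frac{773717}{229416} \approx 3.3726$)
$Y + 2546 = \frac{773717}{229416} + 2546 = \frac{584866853}{229416}$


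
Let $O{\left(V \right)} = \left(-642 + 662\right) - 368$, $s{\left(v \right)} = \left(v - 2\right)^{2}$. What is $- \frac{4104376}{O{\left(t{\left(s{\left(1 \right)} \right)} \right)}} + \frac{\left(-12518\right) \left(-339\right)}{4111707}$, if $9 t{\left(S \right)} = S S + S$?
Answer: $\frac{48498472136}{4111707} \approx 11795.0$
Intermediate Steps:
$s{\left(v \right)} = \left(-2 + v\right)^{2}$
$t{\left(S \right)} = \frac{S}{9} + \frac{S^{2}}{9}$ ($t{\left(S \right)} = \frac{S S + S}{9} = \frac{S^{2} + S}{9} = \frac{S + S^{2}}{9} = \frac{S}{9} + \frac{S^{2}}{9}$)
$O{\left(V \right)} = -348$ ($O{\left(V \right)} = 20 - 368 = -348$)
$- \frac{4104376}{O{\left(t{\left(s{\left(1 \right)} \right)} \right)}} + \frac{\left(-12518\right) \left(-339\right)}{4111707} = - \frac{4104376}{-348} + \frac{\left(-12518\right) \left(-339\right)}{4111707} = \left(-4104376\right) \left(- \frac{1}{348}\right) + 4243602 \cdot \frac{1}{4111707} = \frac{1026094}{87} + \frac{1414534}{1370569} = \frac{48498472136}{4111707}$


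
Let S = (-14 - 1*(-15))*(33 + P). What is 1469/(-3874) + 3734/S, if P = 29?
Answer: 552863/9238 ≈ 59.847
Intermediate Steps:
S = 62 (S = (-14 - 1*(-15))*(33 + 29) = (-14 + 15)*62 = 1*62 = 62)
1469/(-3874) + 3734/S = 1469/(-3874) + 3734/62 = 1469*(-1/3874) + 3734*(1/62) = -113/298 + 1867/31 = 552863/9238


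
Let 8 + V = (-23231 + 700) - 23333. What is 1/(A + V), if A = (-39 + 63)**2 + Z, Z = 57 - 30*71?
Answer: -1/47369 ≈ -2.1111e-5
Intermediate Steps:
V = -45872 (V = -8 + ((-23231 + 700) - 23333) = -8 + (-22531 - 23333) = -8 - 45864 = -45872)
Z = -2073 (Z = 57 - 2130 = -2073)
A = -1497 (A = (-39 + 63)**2 - 2073 = 24**2 - 2073 = 576 - 2073 = -1497)
1/(A + V) = 1/(-1497 - 45872) = 1/(-47369) = -1/47369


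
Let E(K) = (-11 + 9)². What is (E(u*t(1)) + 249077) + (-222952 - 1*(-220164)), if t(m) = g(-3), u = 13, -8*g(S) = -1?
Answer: 246293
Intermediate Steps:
g(S) = ⅛ (g(S) = -⅛*(-1) = ⅛)
t(m) = ⅛
E(K) = 4 (E(K) = (-2)² = 4)
(E(u*t(1)) + 249077) + (-222952 - 1*(-220164)) = (4 + 249077) + (-222952 - 1*(-220164)) = 249081 + (-222952 + 220164) = 249081 - 2788 = 246293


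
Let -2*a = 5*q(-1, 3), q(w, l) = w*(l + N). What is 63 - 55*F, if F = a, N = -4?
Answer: 401/2 ≈ 200.50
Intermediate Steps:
q(w, l) = w*(-4 + l) (q(w, l) = w*(l - 4) = w*(-4 + l))
a = -5/2 (a = -5*(-(-4 + 3))/2 = -5*(-1*(-1))/2 = -5/2 ≈ -2.5000)
F = -5/2 ≈ -2.5000
63 - 55*F = 63 - 55*(-5/2) = 63 + 275/2 = 401/2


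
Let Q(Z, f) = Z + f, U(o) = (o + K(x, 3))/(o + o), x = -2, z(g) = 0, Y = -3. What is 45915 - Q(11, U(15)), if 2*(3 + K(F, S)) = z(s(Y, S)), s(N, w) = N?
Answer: 229518/5 ≈ 45904.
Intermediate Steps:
K(F, S) = -3 (K(F, S) = -3 + (1/2)*0 = -3 + 0 = -3)
U(o) = (-3 + o)/(2*o) (U(o) = (o - 3)/(o + o) = (-3 + o)/((2*o)) = (-3 + o)*(1/(2*o)) = (-3 + o)/(2*o))
45915 - Q(11, U(15)) = 45915 - (11 + (1/2)*(-3 + 15)/15) = 45915 - (11 + (1/2)*(1/15)*12) = 45915 - (11 + 2/5) = 45915 - 1*57/5 = 45915 - 57/5 = 229518/5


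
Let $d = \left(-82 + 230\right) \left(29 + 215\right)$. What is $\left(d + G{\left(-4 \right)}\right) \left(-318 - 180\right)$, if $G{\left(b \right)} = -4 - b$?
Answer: $-17983776$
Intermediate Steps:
$d = 36112$ ($d = 148 \cdot 244 = 36112$)
$\left(d + G{\left(-4 \right)}\right) \left(-318 - 180\right) = \left(36112 - 0\right) \left(-318 - 180\right) = \left(36112 + \left(-4 + 4\right)\right) \left(-318 - 180\right) = \left(36112 + 0\right) \left(-498\right) = 36112 \left(-498\right) = -17983776$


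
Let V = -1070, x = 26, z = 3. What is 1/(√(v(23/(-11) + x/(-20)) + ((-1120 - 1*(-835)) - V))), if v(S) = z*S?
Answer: √9375410/85231 ≈ 0.035925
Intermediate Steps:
v(S) = 3*S
1/(√(v(23/(-11) + x/(-20)) + ((-1120 - 1*(-835)) - V))) = 1/(√(3*(23/(-11) + 26/(-20)) + ((-1120 - 1*(-835)) - 1*(-1070)))) = 1/(√(3*(23*(-1/11) + 26*(-1/20)) + ((-1120 + 835) + 1070))) = 1/(√(3*(-23/11 - 13/10) + (-285 + 1070))) = 1/(√(3*(-373/110) + 785)) = 1/(√(-1119/110 + 785)) = 1/(√(85231/110)) = 1/(√9375410/110) = √9375410/85231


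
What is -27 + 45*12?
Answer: 513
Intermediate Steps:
-27 + 45*12 = -27 + 540 = 513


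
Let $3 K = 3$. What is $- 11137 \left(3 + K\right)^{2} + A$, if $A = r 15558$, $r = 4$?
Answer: $-115960$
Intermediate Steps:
$K = 1$ ($K = \frac{1}{3} \cdot 3 = 1$)
$A = 62232$ ($A = 4 \cdot 15558 = 62232$)
$- 11137 \left(3 + K\right)^{2} + A = - 11137 \left(3 + 1\right)^{2} + 62232 = - 11137 \cdot 4^{2} + 62232 = \left(-11137\right) 16 + 62232 = -178192 + 62232 = -115960$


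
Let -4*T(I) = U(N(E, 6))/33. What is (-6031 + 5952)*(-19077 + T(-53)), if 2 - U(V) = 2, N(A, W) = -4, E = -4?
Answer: 1507083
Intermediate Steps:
U(V) = 0 (U(V) = 2 - 1*2 = 2 - 2 = 0)
T(I) = 0 (T(I) = -0/33 = -¼*0 = 0)
(-6031 + 5952)*(-19077 + T(-53)) = (-6031 + 5952)*(-19077 + 0) = -79*(-19077) = 1507083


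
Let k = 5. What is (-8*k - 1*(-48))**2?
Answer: 64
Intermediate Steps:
(-8*k - 1*(-48))**2 = (-8*5 - 1*(-48))**2 = (-40 + 48)**2 = 8**2 = 64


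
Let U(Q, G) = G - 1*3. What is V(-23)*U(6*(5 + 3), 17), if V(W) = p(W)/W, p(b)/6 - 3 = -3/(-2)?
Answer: -378/23 ≈ -16.435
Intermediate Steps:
p(b) = 27 (p(b) = 18 + 6*(-3/(-2)) = 18 + 6*(-3*(-½)) = 18 + 6*(3/2) = 18 + 9 = 27)
V(W) = 27/W
U(Q, G) = -3 + G (U(Q, G) = G - 3 = -3 + G)
V(-23)*U(6*(5 + 3), 17) = (27/(-23))*(-3 + 17) = (27*(-1/23))*14 = -27/23*14 = -378/23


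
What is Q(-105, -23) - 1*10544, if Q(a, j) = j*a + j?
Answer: -8152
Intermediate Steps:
Q(a, j) = j + a*j (Q(a, j) = a*j + j = j + a*j)
Q(-105, -23) - 1*10544 = -23*(1 - 105) - 1*10544 = -23*(-104) - 10544 = 2392 - 10544 = -8152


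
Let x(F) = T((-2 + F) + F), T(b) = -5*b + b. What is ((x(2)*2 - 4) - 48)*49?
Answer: -3332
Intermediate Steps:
T(b) = -4*b
x(F) = 8 - 8*F (x(F) = -4*((-2 + F) + F) = -4*(-2 + 2*F) = 8 - 8*F)
((x(2)*2 - 4) - 48)*49 = (((8 - 8*2)*2 - 4) - 48)*49 = (((8 - 16)*2 - 4) - 48)*49 = ((-8*2 - 4) - 48)*49 = ((-16 - 4) - 48)*49 = (-20 - 48)*49 = -68*49 = -3332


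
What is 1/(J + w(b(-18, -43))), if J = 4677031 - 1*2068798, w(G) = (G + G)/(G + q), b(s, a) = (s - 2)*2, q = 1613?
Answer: 1573/4102750429 ≈ 3.8340e-7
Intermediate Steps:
b(s, a) = -4 + 2*s (b(s, a) = (-2 + s)*2 = -4 + 2*s)
w(G) = 2*G/(1613 + G) (w(G) = (G + G)/(G + 1613) = (2*G)/(1613 + G) = 2*G/(1613 + G))
J = 2608233 (J = 4677031 - 2068798 = 2608233)
1/(J + w(b(-18, -43))) = 1/(2608233 + 2*(-4 + 2*(-18))/(1613 + (-4 + 2*(-18)))) = 1/(2608233 + 2*(-4 - 36)/(1613 + (-4 - 36))) = 1/(2608233 + 2*(-40)/(1613 - 40)) = 1/(2608233 + 2*(-40)/1573) = 1/(2608233 + 2*(-40)*(1/1573)) = 1/(2608233 - 80/1573) = 1/(4102750429/1573) = 1573/4102750429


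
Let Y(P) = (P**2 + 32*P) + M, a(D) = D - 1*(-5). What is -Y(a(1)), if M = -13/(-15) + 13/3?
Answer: -1166/5 ≈ -233.20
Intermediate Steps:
M = 26/5 (M = -13*(-1/15) + 13*(1/3) = 13/15 + 13/3 = 26/5 ≈ 5.2000)
a(D) = 5 + D (a(D) = D + 5 = 5 + D)
Y(P) = 26/5 + P**2 + 32*P (Y(P) = (P**2 + 32*P) + 26/5 = 26/5 + P**2 + 32*P)
-Y(a(1)) = -(26/5 + (5 + 1)**2 + 32*(5 + 1)) = -(26/5 + 6**2 + 32*6) = -(26/5 + 36 + 192) = -1*1166/5 = -1166/5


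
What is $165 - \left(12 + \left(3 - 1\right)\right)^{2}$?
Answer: $-31$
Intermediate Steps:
$165 - \left(12 + \left(3 - 1\right)\right)^{2} = 165 - \left(12 + 2\right)^{2} = 165 - 14^{2} = 165 - 196 = -31$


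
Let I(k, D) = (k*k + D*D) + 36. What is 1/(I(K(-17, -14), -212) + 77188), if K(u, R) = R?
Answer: 1/122364 ≈ 8.1723e-6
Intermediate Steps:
I(k, D) = 36 + D**2 + k**2 (I(k, D) = (k**2 + D**2) + 36 = (D**2 + k**2) + 36 = 36 + D**2 + k**2)
1/(I(K(-17, -14), -212) + 77188) = 1/((36 + (-212)**2 + (-14)**2) + 77188) = 1/((36 + 44944 + 196) + 77188) = 1/(45176 + 77188) = 1/122364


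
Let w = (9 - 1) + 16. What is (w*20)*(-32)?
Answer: -15360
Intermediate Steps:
w = 24 (w = 8 + 16 = 24)
(w*20)*(-32) = (24*20)*(-32) = 480*(-32) = -15360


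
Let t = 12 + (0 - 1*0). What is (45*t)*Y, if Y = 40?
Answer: 21600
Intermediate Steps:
t = 12 (t = 12 + (0 + 0) = 12 + 0 = 12)
(45*t)*Y = (45*12)*40 = 540*40 = 21600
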